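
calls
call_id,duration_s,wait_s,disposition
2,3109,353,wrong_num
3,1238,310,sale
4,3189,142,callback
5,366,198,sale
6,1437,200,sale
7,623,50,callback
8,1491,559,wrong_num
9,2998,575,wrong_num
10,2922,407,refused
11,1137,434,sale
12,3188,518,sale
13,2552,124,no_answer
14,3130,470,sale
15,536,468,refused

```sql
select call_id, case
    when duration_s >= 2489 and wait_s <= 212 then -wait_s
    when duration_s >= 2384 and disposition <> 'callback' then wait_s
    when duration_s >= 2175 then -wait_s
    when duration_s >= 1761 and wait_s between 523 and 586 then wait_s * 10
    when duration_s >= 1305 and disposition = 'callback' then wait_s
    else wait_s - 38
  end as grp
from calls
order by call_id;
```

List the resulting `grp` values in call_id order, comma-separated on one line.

call_id=2: duration_s >= 2384 and disposition <> 'callback' → 353
call_id=3: ELSE → 272
call_id=4: duration_s >= 2489 and wait_s <= 212 → -142
call_id=5: ELSE → 160
call_id=6: ELSE → 162
call_id=7: ELSE → 12
call_id=8: ELSE → 521
call_id=9: duration_s >= 2384 and disposition <> 'callback' → 575
call_id=10: duration_s >= 2384 and disposition <> 'callback' → 407
call_id=11: ELSE → 396
call_id=12: duration_s >= 2384 and disposition <> 'callback' → 518
call_id=13: duration_s >= 2489 and wait_s <= 212 → -124
call_id=14: duration_s >= 2384 and disposition <> 'callback' → 470
call_id=15: ELSE → 430

353, 272, -142, 160, 162, 12, 521, 575, 407, 396, 518, -124, 470, 430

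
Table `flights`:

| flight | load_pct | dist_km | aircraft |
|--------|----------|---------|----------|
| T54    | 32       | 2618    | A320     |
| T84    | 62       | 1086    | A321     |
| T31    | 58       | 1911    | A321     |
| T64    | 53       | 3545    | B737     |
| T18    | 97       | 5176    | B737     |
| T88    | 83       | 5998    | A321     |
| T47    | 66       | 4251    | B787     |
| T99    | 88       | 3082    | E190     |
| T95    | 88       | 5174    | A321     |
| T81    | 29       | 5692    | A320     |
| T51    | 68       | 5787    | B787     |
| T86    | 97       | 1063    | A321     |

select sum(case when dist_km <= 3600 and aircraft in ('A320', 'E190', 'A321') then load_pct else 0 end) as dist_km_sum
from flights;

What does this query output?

337

flight=T54: ✓ → 32
flight=T84: ✓ → 62
flight=T31: ✓ → 58
flight=T64: ✗
flight=T18: ✗
flight=T88: ✗
flight=T47: ✗
flight=T99: ✓ → 88
flight=T95: ✗
flight=T81: ✗
flight=T51: ✗
flight=T86: ✓ → 97
dist_km_sum = 32 + 62 + 58 + 88 + 97 = 337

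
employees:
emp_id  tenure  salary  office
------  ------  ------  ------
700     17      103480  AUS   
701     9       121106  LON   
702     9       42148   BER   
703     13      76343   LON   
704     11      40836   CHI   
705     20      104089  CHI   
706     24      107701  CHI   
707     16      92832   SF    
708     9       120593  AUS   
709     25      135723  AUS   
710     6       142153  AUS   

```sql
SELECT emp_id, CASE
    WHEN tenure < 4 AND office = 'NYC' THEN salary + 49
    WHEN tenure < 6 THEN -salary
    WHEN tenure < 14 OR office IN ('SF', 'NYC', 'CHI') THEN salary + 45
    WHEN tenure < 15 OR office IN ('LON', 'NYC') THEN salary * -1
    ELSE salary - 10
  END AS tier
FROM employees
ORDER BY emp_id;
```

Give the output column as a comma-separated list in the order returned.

103470, 121151, 42193, 76388, 40881, 104134, 107746, 92877, 120638, 135713, 142198

emp_id=700: ELSE → 103470
emp_id=701: tenure < 14 OR office IN ('SF', 'NYC', 'CHI') → 121151
emp_id=702: tenure < 14 OR office IN ('SF', 'NYC', 'CHI') → 42193
emp_id=703: tenure < 14 OR office IN ('SF', 'NYC', 'CHI') → 76388
emp_id=704: tenure < 14 OR office IN ('SF', 'NYC', 'CHI') → 40881
emp_id=705: tenure < 14 OR office IN ('SF', 'NYC', 'CHI') → 104134
emp_id=706: tenure < 14 OR office IN ('SF', 'NYC', 'CHI') → 107746
emp_id=707: tenure < 14 OR office IN ('SF', 'NYC', 'CHI') → 92877
emp_id=708: tenure < 14 OR office IN ('SF', 'NYC', 'CHI') → 120638
emp_id=709: ELSE → 135713
emp_id=710: tenure < 14 OR office IN ('SF', 'NYC', 'CHI') → 142198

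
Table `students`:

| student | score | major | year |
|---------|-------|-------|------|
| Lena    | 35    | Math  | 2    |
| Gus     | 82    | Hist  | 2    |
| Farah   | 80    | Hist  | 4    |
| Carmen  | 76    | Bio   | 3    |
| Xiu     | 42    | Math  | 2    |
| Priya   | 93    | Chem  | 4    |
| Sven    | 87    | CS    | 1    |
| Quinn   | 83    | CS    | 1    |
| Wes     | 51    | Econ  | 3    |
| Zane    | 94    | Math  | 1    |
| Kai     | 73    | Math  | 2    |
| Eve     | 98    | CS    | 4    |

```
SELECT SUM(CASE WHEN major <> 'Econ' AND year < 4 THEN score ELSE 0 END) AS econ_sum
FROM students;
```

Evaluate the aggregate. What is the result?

572

student=Lena: ✓ → 35
student=Gus: ✓ → 82
student=Farah: ✗
student=Carmen: ✓ → 76
student=Xiu: ✓ → 42
student=Priya: ✗
student=Sven: ✓ → 87
student=Quinn: ✓ → 83
student=Wes: ✗
student=Zane: ✓ → 94
student=Kai: ✓ → 73
student=Eve: ✗
econ_sum = 35 + 82 + 76 + 42 + 87 + 83 + 94 + 73 = 572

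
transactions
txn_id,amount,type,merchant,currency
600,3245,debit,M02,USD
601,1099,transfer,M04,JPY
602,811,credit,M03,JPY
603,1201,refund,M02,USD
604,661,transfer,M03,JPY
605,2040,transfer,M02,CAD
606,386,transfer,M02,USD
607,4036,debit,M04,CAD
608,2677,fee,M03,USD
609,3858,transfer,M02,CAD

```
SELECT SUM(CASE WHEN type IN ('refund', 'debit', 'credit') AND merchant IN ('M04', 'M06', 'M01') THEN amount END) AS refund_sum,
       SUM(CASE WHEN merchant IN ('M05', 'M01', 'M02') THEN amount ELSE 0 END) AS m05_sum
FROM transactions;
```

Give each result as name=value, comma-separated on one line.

refund_sum=4036, m05_sum=10730

[refund_sum: type IN ('refund', 'debit', 'credit') AND merchant IN ('M04', 'M06', 'M01')]
txn_id=600: ✗
txn_id=601: ✗
txn_id=602: ✗
txn_id=603: ✗
txn_id=604: ✗
txn_id=605: ✗
txn_id=606: ✗
txn_id=607: ✓ → 4036
txn_id=608: ✗
txn_id=609: ✗
refund_sum = 4036
—
[m05_sum: merchant IN ('M05', 'M01', 'M02')]
txn_id=600: ✓ → 3245
txn_id=601: ✗
txn_id=602: ✗
txn_id=603: ✓ → 1201
txn_id=604: ✗
txn_id=605: ✓ → 2040
txn_id=606: ✓ → 386
txn_id=607: ✗
txn_id=608: ✗
txn_id=609: ✓ → 3858
m05_sum = 3245 + 1201 + 2040 + 386 + 3858 = 10730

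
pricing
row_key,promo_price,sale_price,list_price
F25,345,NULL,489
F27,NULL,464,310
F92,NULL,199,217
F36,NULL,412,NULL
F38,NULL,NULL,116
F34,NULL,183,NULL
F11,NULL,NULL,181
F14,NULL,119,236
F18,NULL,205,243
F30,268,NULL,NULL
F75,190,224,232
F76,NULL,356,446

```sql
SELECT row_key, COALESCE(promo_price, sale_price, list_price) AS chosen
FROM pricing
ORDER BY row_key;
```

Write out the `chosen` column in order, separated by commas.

row_key=F11: promo_price=NULL, sale_price=NULL, list_price=181 → 181
row_key=F14: promo_price=NULL, sale_price=119 → 119
row_key=F18: promo_price=NULL, sale_price=205 → 205
row_key=F25: promo_price=345 → 345
row_key=F27: promo_price=NULL, sale_price=464 → 464
row_key=F30: promo_price=268 → 268
row_key=F34: promo_price=NULL, sale_price=183 → 183
row_key=F36: promo_price=NULL, sale_price=412 → 412
row_key=F38: promo_price=NULL, sale_price=NULL, list_price=116 → 116
row_key=F75: promo_price=190 → 190
row_key=F76: promo_price=NULL, sale_price=356 → 356
row_key=F92: promo_price=NULL, sale_price=199 → 199

181, 119, 205, 345, 464, 268, 183, 412, 116, 190, 356, 199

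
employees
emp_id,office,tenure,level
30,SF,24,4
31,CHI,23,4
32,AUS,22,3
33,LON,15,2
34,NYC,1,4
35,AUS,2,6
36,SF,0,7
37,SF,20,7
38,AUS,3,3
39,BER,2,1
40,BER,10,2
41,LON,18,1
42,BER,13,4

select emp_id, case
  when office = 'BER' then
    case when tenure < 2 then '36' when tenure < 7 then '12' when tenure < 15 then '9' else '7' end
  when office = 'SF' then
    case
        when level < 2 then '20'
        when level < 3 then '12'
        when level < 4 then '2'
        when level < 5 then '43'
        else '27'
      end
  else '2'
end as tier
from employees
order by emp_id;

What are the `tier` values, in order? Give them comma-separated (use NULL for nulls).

43, 2, 2, 2, 2, 2, 27, 27, 2, 12, 9, 2, 9

emp_id=30: office='SF' → inner[level < 5] → 43
emp_id=31: office='CHI' → outer ELSE → 2
emp_id=32: office='AUS' → outer ELSE → 2
emp_id=33: office='LON' → outer ELSE → 2
emp_id=34: office='NYC' → outer ELSE → 2
emp_id=35: office='AUS' → outer ELSE → 2
emp_id=36: office='SF' → inner[ELSE] → 27
emp_id=37: office='SF' → inner[ELSE] → 27
emp_id=38: office='AUS' → outer ELSE → 2
emp_id=39: office='BER' → inner[tenure < 7] → 12
emp_id=40: office='BER' → inner[tenure < 15] → 9
emp_id=41: office='LON' → outer ELSE → 2
emp_id=42: office='BER' → inner[tenure < 15] → 9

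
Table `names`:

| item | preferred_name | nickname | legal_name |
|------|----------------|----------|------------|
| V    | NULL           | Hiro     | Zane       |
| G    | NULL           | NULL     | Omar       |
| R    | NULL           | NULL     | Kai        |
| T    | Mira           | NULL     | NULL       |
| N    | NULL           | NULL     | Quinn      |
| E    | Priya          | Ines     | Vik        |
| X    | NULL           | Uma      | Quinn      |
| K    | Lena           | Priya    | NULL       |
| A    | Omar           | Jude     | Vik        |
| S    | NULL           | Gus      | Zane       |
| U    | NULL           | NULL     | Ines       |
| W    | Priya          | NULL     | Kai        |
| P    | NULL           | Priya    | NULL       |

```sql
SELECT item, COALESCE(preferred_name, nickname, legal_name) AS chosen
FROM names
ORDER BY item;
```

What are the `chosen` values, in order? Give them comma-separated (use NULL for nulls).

Omar, Priya, Omar, Lena, Quinn, Priya, Kai, Gus, Mira, Ines, Hiro, Priya, Uma

item=A: preferred_name=Omar → Omar
item=E: preferred_name=Priya → Priya
item=G: preferred_name=NULL, nickname=NULL, legal_name=Omar → Omar
item=K: preferred_name=Lena → Lena
item=N: preferred_name=NULL, nickname=NULL, legal_name=Quinn → Quinn
item=P: preferred_name=NULL, nickname=Priya → Priya
item=R: preferred_name=NULL, nickname=NULL, legal_name=Kai → Kai
item=S: preferred_name=NULL, nickname=Gus → Gus
item=T: preferred_name=Mira → Mira
item=U: preferred_name=NULL, nickname=NULL, legal_name=Ines → Ines
item=V: preferred_name=NULL, nickname=Hiro → Hiro
item=W: preferred_name=Priya → Priya
item=X: preferred_name=NULL, nickname=Uma → Uma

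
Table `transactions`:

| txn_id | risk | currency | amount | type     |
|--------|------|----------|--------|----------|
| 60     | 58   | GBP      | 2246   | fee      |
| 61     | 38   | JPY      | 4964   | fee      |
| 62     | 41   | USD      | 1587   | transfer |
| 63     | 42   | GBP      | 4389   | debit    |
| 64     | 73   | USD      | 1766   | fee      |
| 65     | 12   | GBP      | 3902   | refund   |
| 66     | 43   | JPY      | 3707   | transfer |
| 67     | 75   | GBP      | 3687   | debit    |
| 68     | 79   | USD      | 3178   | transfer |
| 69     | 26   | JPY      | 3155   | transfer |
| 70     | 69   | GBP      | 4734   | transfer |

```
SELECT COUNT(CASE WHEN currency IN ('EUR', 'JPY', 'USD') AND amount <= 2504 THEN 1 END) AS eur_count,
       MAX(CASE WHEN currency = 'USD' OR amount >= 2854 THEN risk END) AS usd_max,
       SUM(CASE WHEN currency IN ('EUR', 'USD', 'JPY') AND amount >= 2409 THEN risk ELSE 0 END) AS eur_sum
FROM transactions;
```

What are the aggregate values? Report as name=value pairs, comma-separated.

eur_count=2, usd_max=79, eur_sum=186

[eur_count: currency IN ('EUR', 'JPY', 'USD') AND amount <= 2504]
txn_id=60: ✗
txn_id=61: ✗
txn_id=62: ✓ → 1
txn_id=63: ✗
txn_id=64: ✓ → 1
txn_id=65: ✗
txn_id=66: ✗
txn_id=67: ✗
txn_id=68: ✗
txn_id=69: ✗
txn_id=70: ✗
eur_count = COUNT(1, 1) = 2
—
[usd_max: currency = 'USD' OR amount >= 2854]
txn_id=60: ✗
txn_id=61: ✓ → 38
txn_id=62: ✓ → 41
txn_id=63: ✓ → 42
txn_id=64: ✓ → 73
txn_id=65: ✓ → 12
txn_id=66: ✓ → 43
txn_id=67: ✓ → 75
txn_id=68: ✓ → 79
txn_id=69: ✓ → 26
txn_id=70: ✓ → 69
usd_max = MAX(38, 41, 42, 73, 12, 43, 75, 79, 26, 69) = 79
—
[eur_sum: currency IN ('EUR', 'USD', 'JPY') AND amount >= 2409]
txn_id=60: ✗
txn_id=61: ✓ → 38
txn_id=62: ✗
txn_id=63: ✗
txn_id=64: ✗
txn_id=65: ✗
txn_id=66: ✓ → 43
txn_id=67: ✗
txn_id=68: ✓ → 79
txn_id=69: ✓ → 26
txn_id=70: ✗
eur_sum = 38 + 43 + 79 + 26 = 186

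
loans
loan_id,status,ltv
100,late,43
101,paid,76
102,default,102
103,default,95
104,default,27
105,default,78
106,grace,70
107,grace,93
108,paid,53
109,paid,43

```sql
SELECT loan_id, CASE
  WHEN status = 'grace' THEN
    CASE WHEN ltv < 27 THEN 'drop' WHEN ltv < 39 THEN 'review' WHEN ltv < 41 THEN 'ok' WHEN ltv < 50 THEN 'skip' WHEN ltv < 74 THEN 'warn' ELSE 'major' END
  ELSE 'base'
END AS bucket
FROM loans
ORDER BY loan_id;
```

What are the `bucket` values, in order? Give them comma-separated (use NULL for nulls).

loan_id=100: status='late' → outer ELSE → base
loan_id=101: status='paid' → outer ELSE → base
loan_id=102: status='default' → outer ELSE → base
loan_id=103: status='default' → outer ELSE → base
loan_id=104: status='default' → outer ELSE → base
loan_id=105: status='default' → outer ELSE → base
loan_id=106: status='grace' → inner[ltv < 74] → warn
loan_id=107: status='grace' → inner[ELSE] → major
loan_id=108: status='paid' → outer ELSE → base
loan_id=109: status='paid' → outer ELSE → base

base, base, base, base, base, base, warn, major, base, base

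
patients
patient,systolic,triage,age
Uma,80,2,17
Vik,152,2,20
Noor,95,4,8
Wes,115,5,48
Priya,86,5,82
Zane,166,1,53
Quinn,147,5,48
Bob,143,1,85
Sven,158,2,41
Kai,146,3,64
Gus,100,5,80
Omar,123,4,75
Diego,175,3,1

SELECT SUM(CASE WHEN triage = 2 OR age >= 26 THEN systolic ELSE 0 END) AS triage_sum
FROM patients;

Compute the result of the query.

1416

patient=Uma: ✓ → 80
patient=Vik: ✓ → 152
patient=Noor: ✗
patient=Wes: ✓ → 115
patient=Priya: ✓ → 86
patient=Zane: ✓ → 166
patient=Quinn: ✓ → 147
patient=Bob: ✓ → 143
patient=Sven: ✓ → 158
patient=Kai: ✓ → 146
patient=Gus: ✓ → 100
patient=Omar: ✓ → 123
patient=Diego: ✗
triage_sum = 80 + 152 + 115 + 86 + 166 + 147 + 143 + 158 + 146 + 100 + 123 = 1416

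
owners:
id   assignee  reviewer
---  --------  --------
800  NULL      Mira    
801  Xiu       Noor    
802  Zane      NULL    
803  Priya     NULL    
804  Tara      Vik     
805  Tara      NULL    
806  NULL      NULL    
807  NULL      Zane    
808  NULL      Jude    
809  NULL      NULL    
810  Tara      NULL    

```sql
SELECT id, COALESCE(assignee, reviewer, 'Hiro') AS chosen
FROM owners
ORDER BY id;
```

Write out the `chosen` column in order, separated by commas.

id=800: assignee=NULL, reviewer=Mira → Mira
id=801: assignee=Xiu → Xiu
id=802: assignee=Zane → Zane
id=803: assignee=Priya → Priya
id=804: assignee=Tara → Tara
id=805: assignee=Tara → Tara
id=806: assignee=NULL, reviewer=NULL, → literal Hiro → Hiro
id=807: assignee=NULL, reviewer=Zane → Zane
id=808: assignee=NULL, reviewer=Jude → Jude
id=809: assignee=NULL, reviewer=NULL, → literal Hiro → Hiro
id=810: assignee=Tara → Tara

Mira, Xiu, Zane, Priya, Tara, Tara, Hiro, Zane, Jude, Hiro, Tara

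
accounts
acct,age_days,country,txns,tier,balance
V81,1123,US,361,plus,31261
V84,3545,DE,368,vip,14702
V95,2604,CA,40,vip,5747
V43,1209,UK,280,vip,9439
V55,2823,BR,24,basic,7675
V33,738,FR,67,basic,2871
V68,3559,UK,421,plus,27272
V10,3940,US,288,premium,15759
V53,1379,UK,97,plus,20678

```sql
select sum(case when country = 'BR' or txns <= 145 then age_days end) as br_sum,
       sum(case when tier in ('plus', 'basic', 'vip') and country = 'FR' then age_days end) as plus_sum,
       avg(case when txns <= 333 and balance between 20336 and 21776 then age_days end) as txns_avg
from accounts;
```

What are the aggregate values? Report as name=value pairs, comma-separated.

[br_sum: country = 'BR' or txns <= 145]
acct=V81: ✗
acct=V84: ✗
acct=V95: ✓ → 2604
acct=V43: ✗
acct=V55: ✓ → 2823
acct=V33: ✓ → 738
acct=V68: ✗
acct=V10: ✗
acct=V53: ✓ → 1379
br_sum = 2604 + 2823 + 738 + 1379 = 7544
—
[plus_sum: tier in ('plus', 'basic', 'vip') and country = 'FR']
acct=V81: ✗
acct=V84: ✗
acct=V95: ✗
acct=V43: ✗
acct=V55: ✗
acct=V33: ✓ → 738
acct=V68: ✗
acct=V10: ✗
acct=V53: ✗
plus_sum = 738
—
[txns_avg: txns <= 333 and balance between 20336 and 21776]
acct=V81: ✗
acct=V84: ✗
acct=V95: ✗
acct=V43: ✗
acct=V55: ✗
acct=V33: ✗
acct=V68: ✗
acct=V10: ✗
acct=V53: ✓ → 1379
txns_avg = 1379

br_sum=7544, plus_sum=738, txns_avg=1379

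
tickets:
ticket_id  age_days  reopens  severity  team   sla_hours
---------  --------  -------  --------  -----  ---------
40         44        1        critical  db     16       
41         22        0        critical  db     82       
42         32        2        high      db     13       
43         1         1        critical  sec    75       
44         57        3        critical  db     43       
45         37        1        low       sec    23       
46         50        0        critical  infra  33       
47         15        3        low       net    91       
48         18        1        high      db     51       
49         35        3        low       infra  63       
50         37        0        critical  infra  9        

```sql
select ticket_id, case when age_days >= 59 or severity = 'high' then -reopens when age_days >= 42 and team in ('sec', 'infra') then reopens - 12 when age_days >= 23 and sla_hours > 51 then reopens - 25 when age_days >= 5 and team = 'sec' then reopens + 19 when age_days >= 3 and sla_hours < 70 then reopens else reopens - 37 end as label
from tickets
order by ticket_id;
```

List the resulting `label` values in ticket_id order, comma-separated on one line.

ticket_id=40: age_days >= 3 and sla_hours < 70 → 1
ticket_id=41: ELSE → -37
ticket_id=42: age_days >= 59 or severity = 'high' → -2
ticket_id=43: ELSE → -36
ticket_id=44: age_days >= 3 and sla_hours < 70 → 3
ticket_id=45: age_days >= 5 and team = 'sec' → 20
ticket_id=46: age_days >= 42 and team in ('sec', 'infra') → -12
ticket_id=47: ELSE → -34
ticket_id=48: age_days >= 59 or severity = 'high' → -1
ticket_id=49: age_days >= 23 and sla_hours > 51 → -22
ticket_id=50: age_days >= 3 and sla_hours < 70 → 0

1, -37, -2, -36, 3, 20, -12, -34, -1, -22, 0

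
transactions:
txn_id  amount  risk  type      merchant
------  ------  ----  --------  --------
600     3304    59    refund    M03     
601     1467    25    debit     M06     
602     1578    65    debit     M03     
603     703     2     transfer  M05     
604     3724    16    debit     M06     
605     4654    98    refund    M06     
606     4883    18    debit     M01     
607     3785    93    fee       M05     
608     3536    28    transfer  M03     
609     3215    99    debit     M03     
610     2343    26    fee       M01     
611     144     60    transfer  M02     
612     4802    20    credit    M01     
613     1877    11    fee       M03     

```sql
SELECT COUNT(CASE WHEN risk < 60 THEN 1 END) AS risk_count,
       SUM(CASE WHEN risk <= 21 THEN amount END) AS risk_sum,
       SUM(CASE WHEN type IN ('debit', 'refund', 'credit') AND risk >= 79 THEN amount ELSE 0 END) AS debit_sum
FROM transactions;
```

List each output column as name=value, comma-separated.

risk_count=9, risk_sum=15989, debit_sum=7869

[risk_count: risk < 60]
txn_id=600: ✓ → 1
txn_id=601: ✓ → 1
txn_id=602: ✗
txn_id=603: ✓ → 1
txn_id=604: ✓ → 1
txn_id=605: ✗
txn_id=606: ✓ → 1
txn_id=607: ✗
txn_id=608: ✓ → 1
txn_id=609: ✗
txn_id=610: ✓ → 1
txn_id=611: ✗
txn_id=612: ✓ → 1
txn_id=613: ✓ → 1
risk_count = COUNT(1, 1, 1, 1, 1, 1, 1, 1, 1) = 9
—
[risk_sum: risk <= 21]
txn_id=600: ✗
txn_id=601: ✗
txn_id=602: ✗
txn_id=603: ✓ → 703
txn_id=604: ✓ → 3724
txn_id=605: ✗
txn_id=606: ✓ → 4883
txn_id=607: ✗
txn_id=608: ✗
txn_id=609: ✗
txn_id=610: ✗
txn_id=611: ✗
txn_id=612: ✓ → 4802
txn_id=613: ✓ → 1877
risk_sum = 703 + 3724 + 4883 + 4802 + 1877 = 15989
—
[debit_sum: type IN ('debit', 'refund', 'credit') AND risk >= 79]
txn_id=600: ✗
txn_id=601: ✗
txn_id=602: ✗
txn_id=603: ✗
txn_id=604: ✗
txn_id=605: ✓ → 4654
txn_id=606: ✗
txn_id=607: ✗
txn_id=608: ✗
txn_id=609: ✓ → 3215
txn_id=610: ✗
txn_id=611: ✗
txn_id=612: ✗
txn_id=613: ✗
debit_sum = 4654 + 3215 = 7869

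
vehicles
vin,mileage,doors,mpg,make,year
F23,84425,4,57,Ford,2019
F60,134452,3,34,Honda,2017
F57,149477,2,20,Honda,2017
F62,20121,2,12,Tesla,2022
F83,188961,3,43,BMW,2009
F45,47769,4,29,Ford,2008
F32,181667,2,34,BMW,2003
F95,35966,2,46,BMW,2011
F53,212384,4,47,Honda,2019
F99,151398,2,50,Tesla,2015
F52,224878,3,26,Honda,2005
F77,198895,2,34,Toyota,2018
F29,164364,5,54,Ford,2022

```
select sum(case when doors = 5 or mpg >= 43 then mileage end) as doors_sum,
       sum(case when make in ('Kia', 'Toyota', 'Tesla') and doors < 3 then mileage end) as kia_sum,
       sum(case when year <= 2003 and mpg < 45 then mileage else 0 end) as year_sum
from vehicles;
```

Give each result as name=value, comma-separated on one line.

[doors_sum: doors = 5 or mpg >= 43]
vin=F23: ✓ → 84425
vin=F60: ✗
vin=F57: ✗
vin=F62: ✗
vin=F83: ✓ → 188961
vin=F45: ✗
vin=F32: ✗
vin=F95: ✓ → 35966
vin=F53: ✓ → 212384
vin=F99: ✓ → 151398
vin=F52: ✗
vin=F77: ✗
vin=F29: ✓ → 164364
doors_sum = 84425 + 188961 + 35966 + 212384 + 151398 + 164364 = 837498
—
[kia_sum: make in ('Kia', 'Toyota', 'Tesla') and doors < 3]
vin=F23: ✗
vin=F60: ✗
vin=F57: ✗
vin=F62: ✓ → 20121
vin=F83: ✗
vin=F45: ✗
vin=F32: ✗
vin=F95: ✗
vin=F53: ✗
vin=F99: ✓ → 151398
vin=F52: ✗
vin=F77: ✓ → 198895
vin=F29: ✗
kia_sum = 20121 + 151398 + 198895 = 370414
—
[year_sum: year <= 2003 and mpg < 45]
vin=F23: ✗
vin=F60: ✗
vin=F57: ✗
vin=F62: ✗
vin=F83: ✗
vin=F45: ✗
vin=F32: ✓ → 181667
vin=F95: ✗
vin=F53: ✗
vin=F99: ✗
vin=F52: ✗
vin=F77: ✗
vin=F29: ✗
year_sum = 181667

doors_sum=837498, kia_sum=370414, year_sum=181667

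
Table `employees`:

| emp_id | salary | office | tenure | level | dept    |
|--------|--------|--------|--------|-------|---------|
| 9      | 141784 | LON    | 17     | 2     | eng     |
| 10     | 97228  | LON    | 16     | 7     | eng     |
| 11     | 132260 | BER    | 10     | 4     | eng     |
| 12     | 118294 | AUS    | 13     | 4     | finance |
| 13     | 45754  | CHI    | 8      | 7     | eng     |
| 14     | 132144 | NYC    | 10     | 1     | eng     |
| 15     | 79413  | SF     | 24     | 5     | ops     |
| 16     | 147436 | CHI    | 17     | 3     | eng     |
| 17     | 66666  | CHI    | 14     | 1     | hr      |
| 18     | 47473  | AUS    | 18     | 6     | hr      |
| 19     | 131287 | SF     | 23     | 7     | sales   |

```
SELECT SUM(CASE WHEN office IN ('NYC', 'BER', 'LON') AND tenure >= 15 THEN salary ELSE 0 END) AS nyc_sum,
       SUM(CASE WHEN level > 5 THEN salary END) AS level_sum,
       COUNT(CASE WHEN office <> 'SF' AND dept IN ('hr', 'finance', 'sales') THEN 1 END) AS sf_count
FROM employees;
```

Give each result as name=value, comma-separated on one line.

[nyc_sum: office IN ('NYC', 'BER', 'LON') AND tenure >= 15]
emp_id=9: ✓ → 141784
emp_id=10: ✓ → 97228
emp_id=11: ✗
emp_id=12: ✗
emp_id=13: ✗
emp_id=14: ✗
emp_id=15: ✗
emp_id=16: ✗
emp_id=17: ✗
emp_id=18: ✗
emp_id=19: ✗
nyc_sum = 141784 + 97228 = 239012
—
[level_sum: level > 5]
emp_id=9: ✗
emp_id=10: ✓ → 97228
emp_id=11: ✗
emp_id=12: ✗
emp_id=13: ✓ → 45754
emp_id=14: ✗
emp_id=15: ✗
emp_id=16: ✗
emp_id=17: ✗
emp_id=18: ✓ → 47473
emp_id=19: ✓ → 131287
level_sum = 97228 + 45754 + 47473 + 131287 = 321742
—
[sf_count: office <> 'SF' AND dept IN ('hr', 'finance', 'sales')]
emp_id=9: ✗
emp_id=10: ✗
emp_id=11: ✗
emp_id=12: ✓ → 1
emp_id=13: ✗
emp_id=14: ✗
emp_id=15: ✗
emp_id=16: ✗
emp_id=17: ✓ → 1
emp_id=18: ✓ → 1
emp_id=19: ✗
sf_count = COUNT(1, 1, 1) = 3

nyc_sum=239012, level_sum=321742, sf_count=3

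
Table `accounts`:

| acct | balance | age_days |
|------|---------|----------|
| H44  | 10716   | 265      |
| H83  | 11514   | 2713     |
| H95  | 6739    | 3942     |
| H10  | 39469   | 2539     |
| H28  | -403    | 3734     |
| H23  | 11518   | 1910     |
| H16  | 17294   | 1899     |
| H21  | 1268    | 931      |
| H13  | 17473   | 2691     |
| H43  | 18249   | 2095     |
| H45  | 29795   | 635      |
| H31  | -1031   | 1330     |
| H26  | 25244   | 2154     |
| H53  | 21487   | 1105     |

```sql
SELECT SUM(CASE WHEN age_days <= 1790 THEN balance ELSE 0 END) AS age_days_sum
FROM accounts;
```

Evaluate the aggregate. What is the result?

acct=H44: ✓ → 10716
acct=H83: ✗
acct=H95: ✗
acct=H10: ✗
acct=H28: ✗
acct=H23: ✗
acct=H16: ✗
acct=H21: ✓ → 1268
acct=H13: ✗
acct=H43: ✗
acct=H45: ✓ → 29795
acct=H31: ✓ → -1031
acct=H26: ✗
acct=H53: ✓ → 21487
age_days_sum = 10716 + 1268 + 29795 + -1031 + 21487 = 62235

62235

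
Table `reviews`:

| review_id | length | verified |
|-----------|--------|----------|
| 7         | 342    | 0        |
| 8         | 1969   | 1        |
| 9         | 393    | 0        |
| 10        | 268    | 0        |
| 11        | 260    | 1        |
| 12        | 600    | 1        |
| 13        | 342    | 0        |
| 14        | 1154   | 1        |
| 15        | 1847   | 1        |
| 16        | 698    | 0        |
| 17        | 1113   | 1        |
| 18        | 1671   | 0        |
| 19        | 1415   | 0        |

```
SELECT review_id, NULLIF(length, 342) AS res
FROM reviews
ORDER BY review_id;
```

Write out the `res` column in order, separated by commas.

review_id=7: length=342 vs 342: equal → NULL
review_id=8: length=1969 vs 342: differ → 1969
review_id=9: length=393 vs 342: differ → 393
review_id=10: length=268 vs 342: differ → 268
review_id=11: length=260 vs 342: differ → 260
review_id=12: length=600 vs 342: differ → 600
review_id=13: length=342 vs 342: equal → NULL
review_id=14: length=1154 vs 342: differ → 1154
review_id=15: length=1847 vs 342: differ → 1847
review_id=16: length=698 vs 342: differ → 698
review_id=17: length=1113 vs 342: differ → 1113
review_id=18: length=1671 vs 342: differ → 1671
review_id=19: length=1415 vs 342: differ → 1415

NULL, 1969, 393, 268, 260, 600, NULL, 1154, 1847, 698, 1113, 1671, 1415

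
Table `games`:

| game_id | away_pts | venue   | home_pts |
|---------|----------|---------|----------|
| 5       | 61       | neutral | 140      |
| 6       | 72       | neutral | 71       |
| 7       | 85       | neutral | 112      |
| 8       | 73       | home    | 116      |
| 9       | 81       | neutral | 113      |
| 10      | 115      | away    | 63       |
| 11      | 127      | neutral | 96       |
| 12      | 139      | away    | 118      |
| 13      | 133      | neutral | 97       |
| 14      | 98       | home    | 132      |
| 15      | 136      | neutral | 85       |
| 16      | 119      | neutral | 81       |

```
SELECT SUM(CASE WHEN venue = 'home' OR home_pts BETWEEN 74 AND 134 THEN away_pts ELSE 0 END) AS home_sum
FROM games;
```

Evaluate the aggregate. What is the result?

game_id=5: ✗
game_id=6: ✗
game_id=7: ✓ → 85
game_id=8: ✓ → 73
game_id=9: ✓ → 81
game_id=10: ✗
game_id=11: ✓ → 127
game_id=12: ✓ → 139
game_id=13: ✓ → 133
game_id=14: ✓ → 98
game_id=15: ✓ → 136
game_id=16: ✓ → 119
home_sum = 85 + 73 + 81 + 127 + 139 + 133 + 98 + 136 + 119 = 991

991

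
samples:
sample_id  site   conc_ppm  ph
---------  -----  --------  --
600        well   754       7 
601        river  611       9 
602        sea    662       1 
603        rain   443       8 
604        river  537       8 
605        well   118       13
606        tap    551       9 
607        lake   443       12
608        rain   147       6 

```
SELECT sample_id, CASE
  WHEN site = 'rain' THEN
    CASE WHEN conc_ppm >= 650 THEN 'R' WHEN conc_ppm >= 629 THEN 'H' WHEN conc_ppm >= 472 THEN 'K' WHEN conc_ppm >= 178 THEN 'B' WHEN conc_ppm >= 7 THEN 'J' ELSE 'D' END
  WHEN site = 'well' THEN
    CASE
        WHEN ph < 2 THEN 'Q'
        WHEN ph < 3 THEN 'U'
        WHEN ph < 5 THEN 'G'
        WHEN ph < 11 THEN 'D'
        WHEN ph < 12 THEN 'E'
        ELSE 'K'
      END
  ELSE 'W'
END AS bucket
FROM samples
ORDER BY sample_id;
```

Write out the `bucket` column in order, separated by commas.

D, W, W, B, W, K, W, W, J

sample_id=600: site='well' → inner[ph < 11] → D
sample_id=601: site='river' → outer ELSE → W
sample_id=602: site='sea' → outer ELSE → W
sample_id=603: site='rain' → inner[conc_ppm >= 178] → B
sample_id=604: site='river' → outer ELSE → W
sample_id=605: site='well' → inner[ELSE] → K
sample_id=606: site='tap' → outer ELSE → W
sample_id=607: site='lake' → outer ELSE → W
sample_id=608: site='rain' → inner[conc_ppm >= 7] → J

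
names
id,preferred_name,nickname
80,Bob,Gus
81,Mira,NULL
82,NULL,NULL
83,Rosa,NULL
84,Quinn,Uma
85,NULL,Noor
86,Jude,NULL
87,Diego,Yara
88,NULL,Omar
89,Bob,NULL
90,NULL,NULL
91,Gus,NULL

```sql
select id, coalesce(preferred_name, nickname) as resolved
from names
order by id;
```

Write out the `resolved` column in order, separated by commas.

id=80: preferred_name=Bob → Bob
id=81: preferred_name=Mira → Mira
id=82: preferred_name=NULL, nickname=NULL (all NULL) → NULL
id=83: preferred_name=Rosa → Rosa
id=84: preferred_name=Quinn → Quinn
id=85: preferred_name=NULL, nickname=Noor → Noor
id=86: preferred_name=Jude → Jude
id=87: preferred_name=Diego → Diego
id=88: preferred_name=NULL, nickname=Omar → Omar
id=89: preferred_name=Bob → Bob
id=90: preferred_name=NULL, nickname=NULL (all NULL) → NULL
id=91: preferred_name=Gus → Gus

Bob, Mira, NULL, Rosa, Quinn, Noor, Jude, Diego, Omar, Bob, NULL, Gus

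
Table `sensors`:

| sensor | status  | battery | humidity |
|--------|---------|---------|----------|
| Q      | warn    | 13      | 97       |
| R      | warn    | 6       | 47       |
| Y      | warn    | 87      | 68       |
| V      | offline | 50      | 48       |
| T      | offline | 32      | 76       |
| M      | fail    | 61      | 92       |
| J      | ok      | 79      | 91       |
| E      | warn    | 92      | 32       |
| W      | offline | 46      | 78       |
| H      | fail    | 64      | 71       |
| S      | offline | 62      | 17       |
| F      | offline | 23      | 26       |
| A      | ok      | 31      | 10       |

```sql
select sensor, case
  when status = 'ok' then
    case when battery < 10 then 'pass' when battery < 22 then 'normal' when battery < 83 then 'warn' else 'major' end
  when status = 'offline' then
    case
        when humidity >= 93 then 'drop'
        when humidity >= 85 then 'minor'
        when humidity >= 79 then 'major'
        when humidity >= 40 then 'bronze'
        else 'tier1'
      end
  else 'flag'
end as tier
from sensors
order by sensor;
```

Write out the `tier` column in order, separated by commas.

sensor=A: status='ok' → inner[battery < 83] → warn
sensor=E: status='warn' → outer ELSE → flag
sensor=F: status='offline' → inner[ELSE] → tier1
sensor=H: status='fail' → outer ELSE → flag
sensor=J: status='ok' → inner[battery < 83] → warn
sensor=M: status='fail' → outer ELSE → flag
sensor=Q: status='warn' → outer ELSE → flag
sensor=R: status='warn' → outer ELSE → flag
sensor=S: status='offline' → inner[ELSE] → tier1
sensor=T: status='offline' → inner[humidity >= 40] → bronze
sensor=V: status='offline' → inner[humidity >= 40] → bronze
sensor=W: status='offline' → inner[humidity >= 40] → bronze
sensor=Y: status='warn' → outer ELSE → flag

warn, flag, tier1, flag, warn, flag, flag, flag, tier1, bronze, bronze, bronze, flag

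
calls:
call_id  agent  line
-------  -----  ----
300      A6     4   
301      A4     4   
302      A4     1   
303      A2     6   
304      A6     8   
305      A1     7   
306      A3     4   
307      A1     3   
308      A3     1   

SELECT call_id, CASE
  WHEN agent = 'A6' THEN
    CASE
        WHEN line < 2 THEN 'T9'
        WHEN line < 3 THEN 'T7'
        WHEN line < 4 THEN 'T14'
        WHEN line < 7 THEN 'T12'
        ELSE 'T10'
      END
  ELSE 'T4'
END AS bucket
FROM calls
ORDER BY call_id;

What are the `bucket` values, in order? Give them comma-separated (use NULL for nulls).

call_id=300: agent='A6' → inner[line < 7] → T12
call_id=301: agent='A4' → outer ELSE → T4
call_id=302: agent='A4' → outer ELSE → T4
call_id=303: agent='A2' → outer ELSE → T4
call_id=304: agent='A6' → inner[ELSE] → T10
call_id=305: agent='A1' → outer ELSE → T4
call_id=306: agent='A3' → outer ELSE → T4
call_id=307: agent='A1' → outer ELSE → T4
call_id=308: agent='A3' → outer ELSE → T4

T12, T4, T4, T4, T10, T4, T4, T4, T4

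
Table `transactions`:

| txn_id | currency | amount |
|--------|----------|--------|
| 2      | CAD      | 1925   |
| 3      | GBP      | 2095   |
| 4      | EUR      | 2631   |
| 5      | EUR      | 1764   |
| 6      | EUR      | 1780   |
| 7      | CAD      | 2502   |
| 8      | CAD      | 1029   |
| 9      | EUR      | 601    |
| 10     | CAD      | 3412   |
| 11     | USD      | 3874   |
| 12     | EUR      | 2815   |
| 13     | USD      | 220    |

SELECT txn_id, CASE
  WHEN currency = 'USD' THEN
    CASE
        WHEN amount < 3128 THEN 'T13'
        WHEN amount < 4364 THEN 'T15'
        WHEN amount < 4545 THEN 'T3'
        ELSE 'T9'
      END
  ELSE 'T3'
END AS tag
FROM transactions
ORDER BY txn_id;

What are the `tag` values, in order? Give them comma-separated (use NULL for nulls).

T3, T3, T3, T3, T3, T3, T3, T3, T3, T15, T3, T13

txn_id=2: currency='CAD' → outer ELSE → T3
txn_id=3: currency='GBP' → outer ELSE → T3
txn_id=4: currency='EUR' → outer ELSE → T3
txn_id=5: currency='EUR' → outer ELSE → T3
txn_id=6: currency='EUR' → outer ELSE → T3
txn_id=7: currency='CAD' → outer ELSE → T3
txn_id=8: currency='CAD' → outer ELSE → T3
txn_id=9: currency='EUR' → outer ELSE → T3
txn_id=10: currency='CAD' → outer ELSE → T3
txn_id=11: currency='USD' → inner[amount < 4364] → T15
txn_id=12: currency='EUR' → outer ELSE → T3
txn_id=13: currency='USD' → inner[amount < 3128] → T13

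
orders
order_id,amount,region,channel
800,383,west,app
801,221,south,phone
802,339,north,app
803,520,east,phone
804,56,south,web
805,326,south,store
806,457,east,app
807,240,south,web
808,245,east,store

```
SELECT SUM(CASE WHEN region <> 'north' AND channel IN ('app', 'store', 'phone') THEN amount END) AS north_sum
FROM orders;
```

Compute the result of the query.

order_id=800: ✓ → 383
order_id=801: ✓ → 221
order_id=802: ✗
order_id=803: ✓ → 520
order_id=804: ✗
order_id=805: ✓ → 326
order_id=806: ✓ → 457
order_id=807: ✗
order_id=808: ✓ → 245
north_sum = 383 + 221 + 520 + 326 + 457 + 245 = 2152

2152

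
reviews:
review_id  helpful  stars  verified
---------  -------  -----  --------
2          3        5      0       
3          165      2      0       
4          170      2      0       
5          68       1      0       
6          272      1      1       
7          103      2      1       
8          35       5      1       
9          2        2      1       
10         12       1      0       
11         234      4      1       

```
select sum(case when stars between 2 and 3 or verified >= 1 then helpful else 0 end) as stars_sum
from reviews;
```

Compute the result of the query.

981

review_id=2: ✗
review_id=3: ✓ → 165
review_id=4: ✓ → 170
review_id=5: ✗
review_id=6: ✓ → 272
review_id=7: ✓ → 103
review_id=8: ✓ → 35
review_id=9: ✓ → 2
review_id=10: ✗
review_id=11: ✓ → 234
stars_sum = 165 + 170 + 272 + 103 + 35 + 2 + 234 = 981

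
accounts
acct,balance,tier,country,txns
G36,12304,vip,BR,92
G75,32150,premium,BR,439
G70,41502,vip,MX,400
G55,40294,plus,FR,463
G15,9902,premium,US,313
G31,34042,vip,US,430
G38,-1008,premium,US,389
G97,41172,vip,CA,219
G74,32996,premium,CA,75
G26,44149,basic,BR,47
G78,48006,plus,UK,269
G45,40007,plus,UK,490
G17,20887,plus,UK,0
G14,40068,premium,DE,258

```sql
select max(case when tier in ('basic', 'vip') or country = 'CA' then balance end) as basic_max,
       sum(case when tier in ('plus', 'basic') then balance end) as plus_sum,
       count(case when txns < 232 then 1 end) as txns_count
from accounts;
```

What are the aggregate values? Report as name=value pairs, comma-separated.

[basic_max: tier in ('basic', 'vip') or country = 'CA']
acct=G36: ✓ → 12304
acct=G75: ✗
acct=G70: ✓ → 41502
acct=G55: ✗
acct=G15: ✗
acct=G31: ✓ → 34042
acct=G38: ✗
acct=G97: ✓ → 41172
acct=G74: ✓ → 32996
acct=G26: ✓ → 44149
acct=G78: ✗
acct=G45: ✗
acct=G17: ✗
acct=G14: ✗
basic_max = MAX(12304, 41502, 34042, 41172, 32996, 44149) = 44149
—
[plus_sum: tier in ('plus', 'basic')]
acct=G36: ✗
acct=G75: ✗
acct=G70: ✗
acct=G55: ✓ → 40294
acct=G15: ✗
acct=G31: ✗
acct=G38: ✗
acct=G97: ✗
acct=G74: ✗
acct=G26: ✓ → 44149
acct=G78: ✓ → 48006
acct=G45: ✓ → 40007
acct=G17: ✓ → 20887
acct=G14: ✗
plus_sum = 40294 + 44149 + 48006 + 40007 + 20887 = 193343
—
[txns_count: txns < 232]
acct=G36: ✓ → 1
acct=G75: ✗
acct=G70: ✗
acct=G55: ✗
acct=G15: ✗
acct=G31: ✗
acct=G38: ✗
acct=G97: ✓ → 1
acct=G74: ✓ → 1
acct=G26: ✓ → 1
acct=G78: ✗
acct=G45: ✗
acct=G17: ✓ → 1
acct=G14: ✗
txns_count = COUNT(1, 1, 1, 1, 1) = 5

basic_max=44149, plus_sum=193343, txns_count=5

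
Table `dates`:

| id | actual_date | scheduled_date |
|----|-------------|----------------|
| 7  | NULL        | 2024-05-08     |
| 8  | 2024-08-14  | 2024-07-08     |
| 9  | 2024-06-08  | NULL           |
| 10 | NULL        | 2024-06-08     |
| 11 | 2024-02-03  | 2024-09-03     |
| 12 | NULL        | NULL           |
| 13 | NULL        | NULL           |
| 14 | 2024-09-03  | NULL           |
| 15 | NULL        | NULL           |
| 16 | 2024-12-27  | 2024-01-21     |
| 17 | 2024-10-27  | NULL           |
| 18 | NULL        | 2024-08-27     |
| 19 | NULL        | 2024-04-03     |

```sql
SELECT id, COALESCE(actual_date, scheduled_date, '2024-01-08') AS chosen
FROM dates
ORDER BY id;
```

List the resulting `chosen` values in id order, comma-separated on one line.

2024-05-08, 2024-08-14, 2024-06-08, 2024-06-08, 2024-02-03, 2024-01-08, 2024-01-08, 2024-09-03, 2024-01-08, 2024-12-27, 2024-10-27, 2024-08-27, 2024-04-03

id=7: actual_date=NULL, scheduled_date=2024-05-08 → 2024-05-08
id=8: actual_date=2024-08-14 → 2024-08-14
id=9: actual_date=2024-06-08 → 2024-06-08
id=10: actual_date=NULL, scheduled_date=2024-06-08 → 2024-06-08
id=11: actual_date=2024-02-03 → 2024-02-03
id=12: actual_date=NULL, scheduled_date=NULL, → literal 2024-01-08 → 2024-01-08
id=13: actual_date=NULL, scheduled_date=NULL, → literal 2024-01-08 → 2024-01-08
id=14: actual_date=2024-09-03 → 2024-09-03
id=15: actual_date=NULL, scheduled_date=NULL, → literal 2024-01-08 → 2024-01-08
id=16: actual_date=2024-12-27 → 2024-12-27
id=17: actual_date=2024-10-27 → 2024-10-27
id=18: actual_date=NULL, scheduled_date=2024-08-27 → 2024-08-27
id=19: actual_date=NULL, scheduled_date=2024-04-03 → 2024-04-03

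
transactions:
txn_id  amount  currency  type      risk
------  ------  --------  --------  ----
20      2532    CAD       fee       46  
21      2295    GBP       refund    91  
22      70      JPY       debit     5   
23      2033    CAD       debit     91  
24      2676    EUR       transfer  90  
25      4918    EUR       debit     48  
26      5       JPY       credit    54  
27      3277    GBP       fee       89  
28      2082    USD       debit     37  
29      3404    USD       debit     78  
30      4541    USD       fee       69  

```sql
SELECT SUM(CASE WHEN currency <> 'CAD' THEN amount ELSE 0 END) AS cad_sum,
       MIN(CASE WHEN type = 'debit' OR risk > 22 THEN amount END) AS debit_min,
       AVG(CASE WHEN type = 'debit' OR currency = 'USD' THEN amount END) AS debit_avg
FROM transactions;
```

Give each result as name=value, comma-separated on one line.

cad_sum=23268, debit_min=5, debit_avg=2841.3333333333

[cad_sum: currency <> 'CAD']
txn_id=20: ✗
txn_id=21: ✓ → 2295
txn_id=22: ✓ → 70
txn_id=23: ✗
txn_id=24: ✓ → 2676
txn_id=25: ✓ → 4918
txn_id=26: ✓ → 5
txn_id=27: ✓ → 3277
txn_id=28: ✓ → 2082
txn_id=29: ✓ → 3404
txn_id=30: ✓ → 4541
cad_sum = 2295 + 70 + 2676 + 4918 + 5 + 3277 + 2082 + 3404 + 4541 = 23268
—
[debit_min: type = 'debit' OR risk > 22]
txn_id=20: ✓ → 2532
txn_id=21: ✓ → 2295
txn_id=22: ✓ → 70
txn_id=23: ✓ → 2033
txn_id=24: ✓ → 2676
txn_id=25: ✓ → 4918
txn_id=26: ✓ → 5
txn_id=27: ✓ → 3277
txn_id=28: ✓ → 2082
txn_id=29: ✓ → 3404
txn_id=30: ✓ → 4541
debit_min = MIN(2532, 2295, 70, 2033, 2676, 4918, 5, 3277, 2082, 3404, 4541) = 5
—
[debit_avg: type = 'debit' OR currency = 'USD']
txn_id=20: ✗
txn_id=21: ✗
txn_id=22: ✓ → 70
txn_id=23: ✓ → 2033
txn_id=24: ✗
txn_id=25: ✓ → 4918
txn_id=26: ✗
txn_id=27: ✗
txn_id=28: ✓ → 2082
txn_id=29: ✓ → 3404
txn_id=30: ✓ → 4541
debit_avg = (70 + 2033 + 4918 + 2082 + 3404 + 4541) / 6 = 2841.3333333333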